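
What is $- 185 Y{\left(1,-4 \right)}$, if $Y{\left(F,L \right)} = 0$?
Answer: $0$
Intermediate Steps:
$- 185 Y{\left(1,-4 \right)} = \left(-185\right) 0 = 0$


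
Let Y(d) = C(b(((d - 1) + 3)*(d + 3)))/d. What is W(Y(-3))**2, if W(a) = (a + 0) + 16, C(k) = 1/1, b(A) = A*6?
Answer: 2209/9 ≈ 245.44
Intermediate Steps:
b(A) = 6*A
C(k) = 1
Y(d) = 1/d
W(a) = 16 + a (W(a) = a + 16 = 16 + a)
W(Y(-3))**2 = (16 + 1/(-3))**2 = (16 - 1/3)**2 = (47/3)**2 = 2209/9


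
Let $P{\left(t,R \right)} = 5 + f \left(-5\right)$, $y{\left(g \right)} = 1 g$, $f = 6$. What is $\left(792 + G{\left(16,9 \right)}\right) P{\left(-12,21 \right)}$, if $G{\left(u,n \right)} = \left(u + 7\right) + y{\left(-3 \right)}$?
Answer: $-20300$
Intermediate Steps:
$y{\left(g \right)} = g$
$P{\left(t,R \right)} = -25$ ($P{\left(t,R \right)} = 5 + 6 \left(-5\right) = 5 - 30 = -25$)
$G{\left(u,n \right)} = 4 + u$ ($G{\left(u,n \right)} = \left(u + 7\right) - 3 = \left(7 + u\right) - 3 = 4 + u$)
$\left(792 + G{\left(16,9 \right)}\right) P{\left(-12,21 \right)} = \left(792 + \left(4 + 16\right)\right) \left(-25\right) = \left(792 + 20\right) \left(-25\right) = 812 \left(-25\right) = -20300$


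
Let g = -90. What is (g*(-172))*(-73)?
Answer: -1130040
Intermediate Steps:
(g*(-172))*(-73) = -90*(-172)*(-73) = 15480*(-73) = -1130040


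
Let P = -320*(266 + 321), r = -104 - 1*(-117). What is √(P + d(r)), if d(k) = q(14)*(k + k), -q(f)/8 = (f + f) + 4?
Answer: 8*I*√3039 ≈ 441.02*I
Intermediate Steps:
q(f) = -32 - 16*f (q(f) = -8*((f + f) + 4) = -8*(2*f + 4) = -8*(4 + 2*f) = -32 - 16*f)
r = 13 (r = -104 + 117 = 13)
d(k) = -512*k (d(k) = (-32 - 16*14)*(k + k) = (-32 - 224)*(2*k) = -512*k)
P = -187840 (P = -320*587 = -187840)
√(P + d(r)) = √(-187840 - 512*13) = √(-187840 - 6656) = √(-194496) = 8*I*√3039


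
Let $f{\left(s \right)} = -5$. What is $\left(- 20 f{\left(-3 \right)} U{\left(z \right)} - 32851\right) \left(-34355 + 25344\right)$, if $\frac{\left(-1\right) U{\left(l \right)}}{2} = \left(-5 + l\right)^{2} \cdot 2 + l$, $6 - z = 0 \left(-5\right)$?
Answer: $310437961$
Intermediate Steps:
$z = 6$ ($z = 6 - 0 \left(-5\right) = 6 - 0 = 6 + 0 = 6$)
$U{\left(l \right)} = - 4 \left(-5 + l\right)^{2} - 2 l$ ($U{\left(l \right)} = - 2 \left(\left(-5 + l\right)^{2} \cdot 2 + l\right) = - 2 \left(2 \left(-5 + l\right)^{2} + l\right) = - 2 \left(l + 2 \left(-5 + l\right)^{2}\right) = - 4 \left(-5 + l\right)^{2} - 2 l$)
$\left(- 20 f{\left(-3 \right)} U{\left(z \right)} - 32851\right) \left(-34355 + 25344\right) = \left(\left(-20\right) \left(-5\right) \left(-100 - 4 \cdot 6^{2} + 38 \cdot 6\right) - 32851\right) \left(-34355 + 25344\right) = \left(100 \left(-100 - 144 + 228\right) - 32851\right) \left(-9011\right) = \left(100 \left(-16\right) - 32851\right) \left(-9011\right) = \left(-1600 - 32851\right) \left(-9011\right) = \left(-34451\right) \left(-9011\right) = 310437961$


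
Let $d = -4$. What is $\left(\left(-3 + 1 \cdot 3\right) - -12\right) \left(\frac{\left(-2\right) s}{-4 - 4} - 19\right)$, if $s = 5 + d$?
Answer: $-225$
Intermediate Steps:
$s = 1$ ($s = 5 - 4 = 1$)
$\left(\left(-3 + 1 \cdot 3\right) - -12\right) \left(\frac{\left(-2\right) s}{-4 - 4} - 19\right) = \left(\left(-3 + 1 \cdot 3\right) - -12\right) \left(\frac{\left(-2\right) 1}{-4 - 4} - 19\right) = \left(\left(-3 + 3\right) + 12\right) \left(- \frac{2}{-8} - 19\right) = \left(0 + 12\right) \left(\left(-2\right) \left(- \frac{1}{8}\right) - 19\right) = 12 \left(\frac{1}{4} - 19\right) = 12 \left(- \frac{75}{4}\right) = -225$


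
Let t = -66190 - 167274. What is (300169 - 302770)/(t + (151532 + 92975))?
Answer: -289/1227 ≈ -0.23553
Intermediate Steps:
t = -233464
(300169 - 302770)/(t + (151532 + 92975)) = (300169 - 302770)/(-233464 + (151532 + 92975)) = -2601/(-233464 + 244507) = -2601/11043 = -2601*1/11043 = -289/1227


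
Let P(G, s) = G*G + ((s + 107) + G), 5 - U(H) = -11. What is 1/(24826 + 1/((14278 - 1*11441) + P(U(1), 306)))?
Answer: 3522/87437173 ≈ 4.0280e-5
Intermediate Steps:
U(H) = 16 (U(H) = 5 - 1*(-11) = 5 + 11 = 16)
P(G, s) = 107 + G + s + G**2 (P(G, s) = G**2 + ((107 + s) + G) = G**2 + (107 + G + s) = 107 + G + s + G**2)
1/(24826 + 1/((14278 - 1*11441) + P(U(1), 306))) = 1/(24826 + 1/((14278 - 1*11441) + (107 + 16 + 306 + 16**2))) = 1/(24826 + 1/((14278 - 11441) + (107 + 16 + 306 + 256))) = 1/(24826 + 1/(2837 + 685)) = 1/(24826 + 1/3522) = 1/(87437173/3522) = 3522/87437173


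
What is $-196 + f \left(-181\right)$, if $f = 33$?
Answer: $-6169$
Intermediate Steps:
$-196 + f \left(-181\right) = -196 + 33 \left(-181\right) = -196 - 5973 = -6169$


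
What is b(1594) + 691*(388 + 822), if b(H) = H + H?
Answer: 839298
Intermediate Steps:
b(H) = 2*H
b(1594) + 691*(388 + 822) = 2*1594 + 691*(388 + 822) = 3188 + 691*1210 = 3188 + 836110 = 839298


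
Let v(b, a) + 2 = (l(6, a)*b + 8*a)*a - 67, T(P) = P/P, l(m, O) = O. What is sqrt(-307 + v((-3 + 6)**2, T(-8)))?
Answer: I*sqrt(359) ≈ 18.947*I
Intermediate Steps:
T(P) = 1
v(b, a) = -69 + a*(8*a + a*b) (v(b, a) = -2 + ((a*b + 8*a)*a - 67) = -2 + ((8*a + a*b)*a - 67) = -2 + (a*(8*a + a*b) - 67) = -2 + (-67 + a*(8*a + a*b)) = -69 + a*(8*a + a*b))
sqrt(-307 + v((-3 + 6)**2, T(-8))) = sqrt(-307 + (-69 + 8*1**2 + (-3 + 6)**2*1**2)) = sqrt(-307 + (-69 + 8*1 + 3**2*1)) = sqrt(-307 + (-69 + 8 + 9*1)) = sqrt(-307 + (-69 + 8 + 9)) = sqrt(-307 - 52) = sqrt(-359) = I*sqrt(359)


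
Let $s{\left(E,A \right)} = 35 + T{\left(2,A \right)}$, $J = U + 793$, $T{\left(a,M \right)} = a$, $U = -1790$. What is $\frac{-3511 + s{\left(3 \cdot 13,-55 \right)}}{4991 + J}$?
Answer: $- \frac{1737}{1997} \approx -0.8698$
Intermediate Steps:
$J = -997$ ($J = -1790 + 793 = -997$)
$s{\left(E,A \right)} = 37$ ($s{\left(E,A \right)} = 35 + 2 = 37$)
$\frac{-3511 + s{\left(3 \cdot 13,-55 \right)}}{4991 + J} = \frac{-3511 + 37}{4991 - 997} = - \frac{3474}{3994} = \left(-3474\right) \frac{1}{3994} = - \frac{1737}{1997}$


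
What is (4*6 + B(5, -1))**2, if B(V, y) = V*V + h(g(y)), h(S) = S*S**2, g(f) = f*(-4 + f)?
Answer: 30276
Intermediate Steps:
h(S) = S**3
B(V, y) = V**2 + y**3*(-4 + y)**3 (B(V, y) = V*V + (y*(-4 + y))**3 = V**2 + y**3*(-4 + y)**3)
(4*6 + B(5, -1))**2 = (4*6 + (5**2 + (-1)**3*(-4 - 1)**3))**2 = (24 + (25 - 1*(-5)**3))**2 = (24 + (25 - 1*(-125)))**2 = (24 + (25 + 125))**2 = (24 + 150)**2 = 174**2 = 30276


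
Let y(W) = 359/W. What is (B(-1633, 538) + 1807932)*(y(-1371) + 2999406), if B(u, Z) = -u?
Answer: 7441266532678855/1371 ≈ 5.4276e+12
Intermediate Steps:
(B(-1633, 538) + 1807932)*(y(-1371) + 2999406) = (-1*(-1633) + 1807932)*(359/(-1371) + 2999406) = (1633 + 1807932)*(359*(-1/1371) + 2999406) = 1809565*(-359/1371 + 2999406) = 1809565*(4112185267/1371) = 7441266532678855/1371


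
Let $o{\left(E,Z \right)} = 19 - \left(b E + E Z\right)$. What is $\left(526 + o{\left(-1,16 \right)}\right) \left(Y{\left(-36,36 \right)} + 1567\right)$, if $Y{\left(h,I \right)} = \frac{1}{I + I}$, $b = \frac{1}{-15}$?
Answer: $\frac{94930955}{108} \approx 8.7899 \cdot 10^{5}$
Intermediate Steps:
$b = - \frac{1}{15} \approx -0.066667$
$Y{\left(h,I \right)} = \frac{1}{2 I}$
$o{\left(E,Z \right)} = 19 + \frac{E}{15} - E Z$ ($o{\left(E,Z \right)} = 19 - \left(- \frac{E}{15} + E Z\right) = 19 + \frac{E}{15} - E Z$)
$\left(526 + o{\left(-1,16 \right)}\right) \left(Y{\left(-36,36 \right)} + 1567\right) = \left(526 + \left(19 + \frac{1}{15} \left(-1\right) - \left(-1\right) 16\right)\right) \left(\frac{1}{2 \cdot 36} + 1567\right) = \left(526 + \left(19 - \frac{1}{15} + 16\right)\right) \left(\frac{1}{2} \cdot \frac{1}{36} + 1567\right) = \left(526 + \frac{524}{15}\right) \left(\frac{1}{72} + 1567\right) = \frac{8414}{15} \cdot \frac{112825}{72} = \frac{94930955}{108}$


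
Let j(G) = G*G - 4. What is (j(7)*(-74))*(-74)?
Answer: 246420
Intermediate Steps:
j(G) = -4 + G**2 (j(G) = G**2 - 4 = -4 + G**2)
(j(7)*(-74))*(-74) = ((-4 + 7**2)*(-74))*(-74) = ((-4 + 49)*(-74))*(-74) = (45*(-74))*(-74) = -3330*(-74) = 246420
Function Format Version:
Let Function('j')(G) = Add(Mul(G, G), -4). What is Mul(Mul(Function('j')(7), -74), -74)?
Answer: 246420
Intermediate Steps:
Function('j')(G) = Add(-4, Pow(G, 2)) (Function('j')(G) = Add(Pow(G, 2), -4) = Add(-4, Pow(G, 2)))
Mul(Mul(Function('j')(7), -74), -74) = Mul(Mul(Add(-4, Pow(7, 2)), -74), -74) = Mul(Mul(Add(-4, 49), -74), -74) = Mul(Mul(45, -74), -74) = Mul(-3330, -74) = 246420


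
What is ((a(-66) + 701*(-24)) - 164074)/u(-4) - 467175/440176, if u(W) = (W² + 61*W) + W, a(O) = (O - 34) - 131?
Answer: 9952531763/12765104 ≈ 779.67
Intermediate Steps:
a(O) = -165 + O (a(O) = (-34 + O) - 131 = -165 + O)
u(W) = W² + 62*W
((a(-66) + 701*(-24)) - 164074)/u(-4) - 467175/440176 = (((-165 - 66) + 701*(-24)) - 164074)/((-4*(62 - 4))) - 467175/440176 = ((-231 - 16824) - 164074)/((-4*58)) - 467175*1/440176 = (-17055 - 164074)/(-232) - 467175/440176 = -181129*(-1/232) - 467175/440176 = 181129/232 - 467175/440176 = 9952531763/12765104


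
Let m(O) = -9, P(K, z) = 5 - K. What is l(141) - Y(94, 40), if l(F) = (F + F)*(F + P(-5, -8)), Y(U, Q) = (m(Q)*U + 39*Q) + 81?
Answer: 41787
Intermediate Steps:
Y(U, Q) = 81 - 9*U + 39*Q (Y(U, Q) = (-9*U + 39*Q) + 81 = 81 - 9*U + 39*Q)
l(F) = 2*F*(10 + F) (l(F) = (F + F)*(F + (5 - 1*(-5))) = (2*F)*(F + (5 + 5)) = (2*F)*(F + 10) = (2*F)*(10 + F) = 2*F*(10 + F))
l(141) - Y(94, 40) = 2*141*(10 + 141) - (81 - 9*94 + 39*40) = 2*141*151 - (81 - 846 + 1560) = 42582 - 1*795 = 42582 - 795 = 41787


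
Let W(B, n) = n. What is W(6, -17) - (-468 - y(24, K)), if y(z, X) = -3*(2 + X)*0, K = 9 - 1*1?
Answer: 451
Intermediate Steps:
K = 8 (K = 9 - 1 = 8)
y(z, X) = 0 (y(z, X) = (-6 - 3*X)*0 = 0)
W(6, -17) - (-468 - y(24, K)) = -17 - (-468 - 1*0) = -17 - (-468 + 0) = -17 - 1*(-468) = -17 + 468 = 451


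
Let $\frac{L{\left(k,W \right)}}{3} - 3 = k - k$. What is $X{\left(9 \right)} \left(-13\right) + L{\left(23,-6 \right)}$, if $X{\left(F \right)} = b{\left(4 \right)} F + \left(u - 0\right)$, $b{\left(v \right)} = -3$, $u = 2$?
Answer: $334$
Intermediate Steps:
$L{\left(k,W \right)} = 9$ ($L{\left(k,W \right)} = 9 + 3 \left(k - k\right) = 9 + 3 \cdot 0 = 9 + 0 = 9$)
$X{\left(F \right)} = 2 - 3 F$ ($X{\left(F \right)} = - 3 F + \left(2 - 0\right) = - 3 F + \left(2 + 0\right) = - 3 F + 2 = 2 - 3 F$)
$X{\left(9 \right)} \left(-13\right) + L{\left(23,-6 \right)} = \left(2 - 27\right) \left(-13\right) + 9 = \left(-25\right) \left(-13\right) + 9 = 325 + 9 = 334$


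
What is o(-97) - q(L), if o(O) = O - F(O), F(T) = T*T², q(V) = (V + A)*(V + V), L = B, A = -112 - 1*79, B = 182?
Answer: 915852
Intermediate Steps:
A = -191 (A = -112 - 79 = -191)
L = 182
q(V) = 2*V*(-191 + V) (q(V) = (V - 191)*(V + V) = (-191 + V)*(2*V) = 2*V*(-191 + V))
F(T) = T³
o(O) = O - O³
o(-97) - q(L) = (-97 - 1*(-97)³) - 2*182*(-191 + 182) = (-97 - 1*(-912673)) - 2*182*(-9) = (-97 + 912673) - 1*(-3276) = 912576 + 3276 = 915852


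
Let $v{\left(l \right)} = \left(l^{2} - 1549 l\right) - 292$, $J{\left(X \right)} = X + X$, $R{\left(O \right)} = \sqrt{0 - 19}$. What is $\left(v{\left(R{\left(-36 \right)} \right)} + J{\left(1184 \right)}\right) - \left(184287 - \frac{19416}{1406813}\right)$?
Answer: $- \frac{256363513574}{1406813} - 1549 i \sqrt{19} \approx -1.8223 \cdot 10^{5} - 6751.9 i$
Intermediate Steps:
$R{\left(O \right)} = i \sqrt{19}$ ($R{\left(O \right)} = \sqrt{-19} = i \sqrt{19}$)
$J{\left(X \right)} = 2 X$
$v{\left(l \right)} = -292 + l^{2} - 1549 l$
$\left(v{\left(R{\left(-36 \right)} \right)} + J{\left(1184 \right)}\right) - \left(184287 - \frac{19416}{1406813}\right) = \left(\left(-292 + \left(i \sqrt{19}\right)^{2} - 1549 i \sqrt{19}\right) + 2 \cdot 1184\right) - \left(184287 - \frac{19416}{1406813}\right) = \left(\left(-292 - 19 - 1549 i \sqrt{19}\right) + 2368\right) - \left(184287 - \frac{19416}{1406813}\right) = \left(\left(-311 - 1549 i \sqrt{19}\right) + 2368\right) - \frac{259257327915}{1406813} = \left(2057 - 1549 i \sqrt{19}\right) + \left(-184287 + \frac{19416}{1406813}\right) = \left(2057 - 1549 i \sqrt{19}\right) - \frac{259257327915}{1406813} = - \frac{256363513574}{1406813} - 1549 i \sqrt{19}$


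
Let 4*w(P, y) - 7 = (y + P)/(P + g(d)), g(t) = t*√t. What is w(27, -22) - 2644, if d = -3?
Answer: -295927/112 + 5*I*√3/1008 ≈ -2642.2 + 0.0085915*I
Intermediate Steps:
g(t) = t^(3/2)
w(P, y) = 7/4 + (P + y)/(4*(P - 3*I*√3)) (w(P, y) = 7/4 + ((y + P)/(P + (-3)^(3/2)))/4 = 7/4 + ((P + y)/(P - 3*I*√3))/4 = 7/4 + (P + y)/(4*(P - 3*I*√3)))
w(27, -22) - 2644 = (-22 + 8*27 - 21*I*√3)/(4*(27 - 3*I*√3)) - 2644 = (-22 + 216 - 21*I*√3)/(4*(27 - 3*I*√3)) - 2644 = (194 - 21*I*√3)/(4*(27 - 3*I*√3)) - 2644 = -2644 + (194 - 21*I*√3)/(4*(27 - 3*I*√3))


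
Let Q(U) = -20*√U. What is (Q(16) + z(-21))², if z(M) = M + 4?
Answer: 9409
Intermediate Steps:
z(M) = 4 + M
(Q(16) + z(-21))² = (-20*√16 + (4 - 21))² = (-20*4 - 17)² = (-80 - 17)² = (-97)² = 9409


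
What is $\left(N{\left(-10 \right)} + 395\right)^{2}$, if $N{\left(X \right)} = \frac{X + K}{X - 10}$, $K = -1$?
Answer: $\frac{62583921}{400} \approx 1.5646 \cdot 10^{5}$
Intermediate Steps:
$N{\left(X \right)} = \frac{-1 + X}{-10 + X}$ ($N{\left(X \right)} = \frac{X - 1}{X - 10} = \frac{-1 + X}{-10 + X}$)
$\left(N{\left(-10 \right)} + 395\right)^{2} = \left(\frac{-1 - 10}{-10 - 10} + 395\right)^{2} = \left(\frac{1}{-20} \left(-11\right) + 395\right)^{2} = \left(\left(- \frac{1}{20}\right) \left(-11\right) + 395\right)^{2} = \left(\frac{11}{20} + 395\right)^{2} = \left(\frac{7911}{20}\right)^{2} = \frac{62583921}{400}$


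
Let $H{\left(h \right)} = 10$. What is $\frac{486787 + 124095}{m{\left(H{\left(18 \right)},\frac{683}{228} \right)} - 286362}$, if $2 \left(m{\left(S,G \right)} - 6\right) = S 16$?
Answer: $- \frac{305441}{143138} \approx -2.1339$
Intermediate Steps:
$m{\left(S,G \right)} = 6 + 8 S$ ($m{\left(S,G \right)} = 6 + \frac{S 16}{2} = 6 + \frac{16 S}{2} = 6 + 8 S$)
$\frac{486787 + 124095}{m{\left(H{\left(18 \right)},\frac{683}{228} \right)} - 286362} = \frac{486787 + 124095}{\left(6 + 8 \cdot 10\right) - 286362} = \frac{610882}{\left(6 + 80\right) - 286362} = \frac{610882}{86 - 286362} = \frac{610882}{-286276} = 610882 \left(- \frac{1}{286276}\right) = - \frac{305441}{143138}$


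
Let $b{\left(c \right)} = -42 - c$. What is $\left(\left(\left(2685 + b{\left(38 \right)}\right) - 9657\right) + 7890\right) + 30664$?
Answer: $31502$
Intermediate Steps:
$\left(\left(\left(2685 + b{\left(38 \right)}\right) - 9657\right) + 7890\right) + 30664 = \left(\left(\left(2685 - 80\right) - 9657\right) + 7890\right) + 30664 = \left(\left(2605 - 9657\right) + 7890\right) + 30664 = \left(-7052 + 7890\right) + 30664 = 838 + 30664 = 31502$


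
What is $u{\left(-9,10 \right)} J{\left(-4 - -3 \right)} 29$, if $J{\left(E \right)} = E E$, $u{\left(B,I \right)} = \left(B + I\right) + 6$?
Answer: $203$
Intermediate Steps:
$u{\left(B,I \right)} = 6 + B + I$
$J{\left(E \right)} = E^{2}$
$u{\left(-9,10 \right)} J{\left(-4 - -3 \right)} 29 = \left(6 - 9 + 10\right) \left(-4 - -3\right)^{2} \cdot 29 = 7 \left(-4 + 3\right)^{2} \cdot 29 = 7 \left(-1\right)^{2} \cdot 29 = 7 \cdot 1 \cdot 29 = 7 \cdot 29 = 203$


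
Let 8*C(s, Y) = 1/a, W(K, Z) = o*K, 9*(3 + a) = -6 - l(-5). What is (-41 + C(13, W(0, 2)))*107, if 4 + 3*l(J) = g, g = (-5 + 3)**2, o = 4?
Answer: -386377/88 ≈ -4390.6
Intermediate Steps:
g = 4 (g = (-2)**2 = 4)
l(J) = 0 (l(J) = -4/3 + (1/3)*4 = -4/3 + 4/3 = 0)
a = -11/3 (a = -3 + (-6 - 1*0)/9 = -3 + (-6 + 0)/9 = -3 + (1/9)*(-6) = -3 - 2/3 = -11/3 ≈ -3.6667)
W(K, Z) = 4*K
C(s, Y) = -3/88 (C(s, Y) = 1/(8*(-11/3)) = (1/8)*(-3/11) = -3/88)
(-41 + C(13, W(0, 2)))*107 = (-41 - 3/88)*107 = -3611/88*107 = -386377/88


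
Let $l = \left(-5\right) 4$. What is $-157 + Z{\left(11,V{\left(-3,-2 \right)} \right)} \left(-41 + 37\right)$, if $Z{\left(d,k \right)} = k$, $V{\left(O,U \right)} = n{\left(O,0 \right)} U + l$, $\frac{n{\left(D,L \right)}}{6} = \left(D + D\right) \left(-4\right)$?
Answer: $1075$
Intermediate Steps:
$n{\left(D,L \right)} = - 48 D$ ($n{\left(D,L \right)} = 6 \left(D + D\right) \left(-4\right) = 6 \cdot 2 D \left(-4\right) = 6 \left(- 8 D\right) = - 48 D$)
$l = -20$
$V{\left(O,U \right)} = -20 - 48 O U$ ($V{\left(O,U \right)} = - 48 O U - 20 = -20 - 48 O U$)
$-157 + Z{\left(11,V{\left(-3,-2 \right)} \right)} \left(-41 + 37\right) = -157 + \left(-20 - \left(-144\right) \left(-2\right)\right) \left(-41 + 37\right) = -157 + \left(-20 - 288\right) \left(-4\right) = -157 - -1232 = -157 + 1232 = 1075$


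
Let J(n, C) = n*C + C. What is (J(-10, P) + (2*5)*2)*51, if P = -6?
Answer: 3774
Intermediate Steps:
J(n, C) = C + C*n (J(n, C) = C*n + C = C + C*n)
(J(-10, P) + (2*5)*2)*51 = (-6*(1 - 10) + (2*5)*2)*51 = (-6*(-9) + 10*2)*51 = (54 + 20)*51 = 74*51 = 3774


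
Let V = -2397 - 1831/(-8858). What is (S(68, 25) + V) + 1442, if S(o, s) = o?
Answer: -7855215/8858 ≈ -886.79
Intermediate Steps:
V = -21230795/8858 (V = -2397 - 1831*(-1)/8858 = -2397 - 1*(-1831/8858) = -2397 + 1831/8858 = -21230795/8858 ≈ -2396.8)
(S(68, 25) + V) + 1442 = (68 - 21230795/8858) + 1442 = -20628451/8858 + 1442 = -7855215/8858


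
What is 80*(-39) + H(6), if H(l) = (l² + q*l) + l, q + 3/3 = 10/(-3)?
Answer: -3104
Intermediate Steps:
q = -13/3 (q = -1 + 10/(-3) = -1 + 10*(-⅓) = -1 - 10/3 = -13/3 ≈ -4.3333)
H(l) = l² - 10*l/3 (H(l) = (l² - 13*l/3) + l = l² - 10*l/3)
80*(-39) + H(6) = 80*(-39) + (⅓)*6*(-10 + 3*6) = -3120 + (⅓)*6*(-10 + 18) = -3120 + (⅓)*6*8 = -3120 + 16 = -3104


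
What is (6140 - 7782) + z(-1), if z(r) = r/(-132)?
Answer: -216743/132 ≈ -1642.0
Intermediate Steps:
z(r) = -r/132 (z(r) = r*(-1/132) = -r/132)
(6140 - 7782) + z(-1) = (6140 - 7782) - 1/132*(-1) = -1642 + 1/132 = -216743/132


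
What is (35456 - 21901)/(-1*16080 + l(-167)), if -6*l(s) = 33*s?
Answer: -27110/30323 ≈ -0.89404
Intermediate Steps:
l(s) = -11*s/2
(35456 - 21901)/(-1*16080 + l(-167)) = (35456 - 21901)/(-1*16080 - 11/2*(-167)) = 13555/(-16080 + 1837/2) = 13555/(-30323/2) = 13555*(-2/30323) = -27110/30323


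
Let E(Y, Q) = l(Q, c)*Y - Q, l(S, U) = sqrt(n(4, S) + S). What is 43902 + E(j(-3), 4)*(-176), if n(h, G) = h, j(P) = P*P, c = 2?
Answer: 44606 - 3168*sqrt(2) ≈ 40126.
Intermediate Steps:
j(P) = P**2
l(S, U) = sqrt(4 + S)
E(Y, Q) = -Q + Y*sqrt(4 + Q) (E(Y, Q) = sqrt(4 + Q)*Y - Q = Y*sqrt(4 + Q) - Q = -Q + Y*sqrt(4 + Q))
43902 + E(j(-3), 4)*(-176) = 43902 + (-1*4 + (-3)**2*sqrt(4 + 4))*(-176) = 43902 + (-4 + 9*sqrt(8))*(-176) = 43902 + (-4 + 9*(2*sqrt(2)))*(-176) = 43902 + (-4 + 18*sqrt(2))*(-176) = 43902 + (704 - 3168*sqrt(2)) = 44606 - 3168*sqrt(2)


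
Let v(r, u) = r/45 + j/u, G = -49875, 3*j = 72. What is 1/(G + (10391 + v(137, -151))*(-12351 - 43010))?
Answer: -6795/3910289909797 ≈ -1.7377e-9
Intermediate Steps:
j = 24 (j = (1/3)*72 = 24)
v(r, u) = 24/u + r/45 (v(r, u) = r/45 + 24/u = 24/u + r/45)
1/(G + (10391 + v(137, -151))*(-12351 - 43010)) = 1/(-49875 + (10391 + (24/(-151) + (1/45)*137))*(-12351 - 43010)) = 1/(-49875 + (10391 + (24*(-1/151) + 137/45))*(-55361)) = 1/(-49875 + (10391 + (-24/151 + 137/45))*(-55361)) = 1/(-49875 + (10391 + 19607/6795)*(-55361)) = 1/(-49875 + (70626452/6795)*(-55361)) = 1/(-49875 - 3909951009172/6795) = 1/(-3910289909797/6795) = -6795/3910289909797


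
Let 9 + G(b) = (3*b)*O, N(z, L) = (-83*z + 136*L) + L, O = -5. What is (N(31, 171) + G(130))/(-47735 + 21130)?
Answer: -3779/5321 ≈ -0.71021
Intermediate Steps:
N(z, L) = -83*z + 137*L
G(b) = -9 - 15*b (G(b) = -9 + (3*b)*(-5) = -9 - 15*b)
(N(31, 171) + G(130))/(-47735 + 21130) = ((-83*31 + 137*171) + (-9 - 15*130))/(-47735 + 21130) = ((-2573 + 23427) + (-9 - 1950))/(-26605) = (20854 - 1959)*(-1/26605) = 18895*(-1/26605) = -3779/5321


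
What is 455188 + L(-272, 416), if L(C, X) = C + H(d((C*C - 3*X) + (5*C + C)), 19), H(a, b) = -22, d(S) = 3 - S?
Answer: 454894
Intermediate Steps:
L(C, X) = -22 + C (L(C, X) = C - 22 = -22 + C)
455188 + L(-272, 416) = 455188 + (-22 - 272) = 455188 - 294 = 454894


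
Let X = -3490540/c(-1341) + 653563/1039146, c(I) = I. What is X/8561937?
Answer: 1209352368941/3977004855853494 ≈ 0.00030409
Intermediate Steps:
X = 1209352368941/464498262 (X = -3490540/(-1341) + 653563/1039146 = -3490540*(-1/1341) + 653563*(1/1039146) = 3490540/1341 + 653563/1039146 = 1209352368941/464498262 ≈ 2603.6)
X/8561937 = (1209352368941/464498262)/8561937 = (1209352368941/464498262)*(1/8561937) = 1209352368941/3977004855853494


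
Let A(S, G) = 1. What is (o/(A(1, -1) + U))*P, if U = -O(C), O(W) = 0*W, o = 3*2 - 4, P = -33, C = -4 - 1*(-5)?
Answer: -66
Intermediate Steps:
C = 1 (C = -4 + 5 = 1)
o = 2 (o = 6 - 4 = 2)
O(W) = 0
U = 0 (U = -1*0 = 0)
(o/(A(1, -1) + U))*P = (2/(1 + 0))*(-33) = (2/1)*(-33) = (2*1)*(-33) = 2*(-33) = -66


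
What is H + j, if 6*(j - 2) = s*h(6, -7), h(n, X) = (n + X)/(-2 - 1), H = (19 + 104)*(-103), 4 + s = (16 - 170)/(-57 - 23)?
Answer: -9120323/720 ≈ -12667.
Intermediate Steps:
s = -83/40 (s = -4 + (16 - 170)/(-57 - 23) = -4 - 154/(-80) = -4 - 154*(-1/80) = -4 + 77/40 = -83/40 ≈ -2.0750)
H = -12669 (H = 123*(-103) = -12669)
h(n, X) = -X/3 - n/3 (h(n, X) = (X + n)/(-3) = (X + n)*(-1/3) = -X/3 - n/3)
j = 1357/720 (j = 2 + (-83*(-1/3*(-7) - 1/3*6)/40)/6 = 2 + (-83*(7/3 - 2)/40)/6 = 2 + (-83/40*1/3)/6 = 2 + (1/6)*(-83/120) = 2 - 83/720 = 1357/720 ≈ 1.8847)
H + j = -12669 + 1357/720 = -9120323/720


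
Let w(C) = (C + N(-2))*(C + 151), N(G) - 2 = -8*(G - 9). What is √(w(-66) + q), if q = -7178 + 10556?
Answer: 3*√602 ≈ 73.607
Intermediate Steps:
N(G) = 74 - 8*G (N(G) = 2 - 8*(G - 9) = 2 - 8*(-9 + G) = 2 + (72 - 8*G) = 74 - 8*G)
w(C) = (90 + C)*(151 + C) (w(C) = (C + (74 - 8*(-2)))*(C + 151) = (C + (74 + 16))*(151 + C) = (C + 90)*(151 + C) = (90 + C)*(151 + C))
q = 3378
√(w(-66) + q) = √((13590 + (-66)² + 241*(-66)) + 3378) = √((13590 + 4356 - 15906) + 3378) = √(2040 + 3378) = √5418 = 3*√602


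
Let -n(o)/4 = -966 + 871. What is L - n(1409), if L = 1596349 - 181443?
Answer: 1414526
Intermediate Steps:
n(o) = 380 (n(o) = -4*(-966 + 871) = -4*(-95) = 380)
L = 1414906
L - n(1409) = 1414906 - 1*380 = 1414906 - 380 = 1414526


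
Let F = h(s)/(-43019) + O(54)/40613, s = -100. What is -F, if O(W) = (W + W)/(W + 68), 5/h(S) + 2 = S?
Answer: -862753/37614695106 ≈ -2.2937e-5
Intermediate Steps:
h(S) = 5/(-2 + S)
O(W) = 2*W/(68 + W) (O(W) = (2*W)/(68 + W) = 2*W/(68 + W))
F = 862753/37614695106 (F = (5/(-2 - 100))/(-43019) + (2*54/(68 + 54))/40613 = (5/(-102))*(-1/43019) + (2*54/122)*(1/40613) = (5*(-1/102))*(-1/43019) + (2*54*(1/122))*(1/40613) = -5/102*(-1/43019) + (54/61)*(1/40613) = 5/4387938 + 54/2477393 = 862753/37614695106 ≈ 2.2937e-5)
-F = -1*862753/37614695106 = -862753/37614695106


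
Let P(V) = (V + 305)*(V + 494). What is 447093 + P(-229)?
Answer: 467233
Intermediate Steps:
P(V) = (305 + V)*(494 + V)
447093 + P(-229) = 447093 + (150670 + (-229)² + 799*(-229)) = 447093 + (150670 + 52441 - 182971) = 447093 + 20140 = 467233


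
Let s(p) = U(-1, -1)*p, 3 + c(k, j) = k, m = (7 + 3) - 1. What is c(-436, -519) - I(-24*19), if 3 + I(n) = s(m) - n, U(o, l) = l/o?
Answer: -901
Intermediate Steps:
m = 9 (m = 10 - 1 = 9)
c(k, j) = -3 + k
s(p) = p (s(p) = (-1/(-1))*p = (-1*(-1))*p = 1*p = p)
I(n) = 6 - n (I(n) = -3 + (9 - n) = 6 - n)
c(-436, -519) - I(-24*19) = (-3 - 436) - (6 - (-24)*19) = -439 - (6 - 1*(-456)) = -439 - (6 + 456) = -439 - 1*462 = -439 - 462 = -901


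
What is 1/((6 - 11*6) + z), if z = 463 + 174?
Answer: 1/577 ≈ 0.0017331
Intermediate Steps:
z = 637
1/((6 - 11*6) + z) = 1/((6 - 11*6) + 637) = 1/((6 - 66) + 637) = 1/(-60 + 637) = 1/577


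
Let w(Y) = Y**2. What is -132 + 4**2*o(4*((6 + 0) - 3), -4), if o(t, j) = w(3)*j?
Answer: -708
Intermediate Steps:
o(t, j) = 9*j (o(t, j) = 3**2*j = 9*j)
-132 + 4**2*o(4*((6 + 0) - 3), -4) = -132 + 4**2*(9*(-4)) = -132 + 16*(-36) = -132 - 576 = -708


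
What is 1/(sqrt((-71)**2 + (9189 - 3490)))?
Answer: sqrt(2685)/5370 ≈ 0.0096494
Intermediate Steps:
1/(sqrt((-71)**2 + (9189 - 3490))) = 1/(sqrt(5041 + 5699)) = 1/(sqrt(10740)) = 1/(2*sqrt(2685)) = sqrt(2685)/5370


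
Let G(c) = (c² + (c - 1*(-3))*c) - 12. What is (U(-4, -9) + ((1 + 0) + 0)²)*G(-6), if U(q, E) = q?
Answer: -126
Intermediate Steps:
G(c) = -12 + c² + c*(3 + c) (G(c) = (c² + (c + 3)*c) - 12 = (c² + (3 + c)*c) - 12 = (c² + c*(3 + c)) - 12 = -12 + c² + c*(3 + c))
(U(-4, -9) + ((1 + 0) + 0)²)*G(-6) = (-4 + ((1 + 0) + 0)²)*(-12 + 2*(-6)² + 3*(-6)) = (-4 + (1 + 0)²)*(-12 + 2*36 - 18) = (-4 + 1²)*(-12 + 72 - 18) = (-4 + 1)*42 = -3*42 = -126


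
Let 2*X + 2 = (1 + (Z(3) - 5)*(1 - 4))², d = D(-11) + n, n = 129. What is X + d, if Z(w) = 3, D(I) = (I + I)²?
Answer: 1273/2 ≈ 636.50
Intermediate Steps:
D(I) = 4*I² (D(I) = (2*I)² = 4*I²)
d = 613 (d = 4*(-11)² + 129 = 4*121 + 129 = 484 + 129 = 613)
X = 47/2 (X = -1 + (1 + (3 - 5)*(1 - 4))²/2 = -1 + (1 - 2*(-3))²/2 = -1 + (1 + 6)²/2 = -1 + (½)*7² = -1 + (½)*49 = -1 + 49/2 = 47/2 ≈ 23.500)
X + d = 47/2 + 613 = 1273/2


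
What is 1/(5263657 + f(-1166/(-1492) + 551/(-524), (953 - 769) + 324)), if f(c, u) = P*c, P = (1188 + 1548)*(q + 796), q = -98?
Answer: 48863/232000643327 ≈ 2.1062e-7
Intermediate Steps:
P = 1909728 (P = (1188 + 1548)*(-98 + 796) = 2736*698 = 1909728)
f(c, u) = 1909728*c
1/(5263657 + f(-1166/(-1492) + 551/(-524), (953 - 769) + 324)) = 1/(5263657 + 1909728*(-1166/(-1492) + 551/(-524))) = 1/(5263657 + 1909728*(-1166*(-1/1492) + 551*(-1/524))) = 1/(5263657 + 1909728*(583/746 - 551/524)) = 1/(5263657 + 1909728*(-52777/195452)) = 1/(5263657 - 25197428664/48863) = 1/(232000643327/48863) = 48863/232000643327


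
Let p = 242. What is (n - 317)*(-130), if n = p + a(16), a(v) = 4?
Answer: 9230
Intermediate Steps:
n = 246 (n = 242 + 4 = 246)
(n - 317)*(-130) = (246 - 317)*(-130) = -71*(-130) = 9230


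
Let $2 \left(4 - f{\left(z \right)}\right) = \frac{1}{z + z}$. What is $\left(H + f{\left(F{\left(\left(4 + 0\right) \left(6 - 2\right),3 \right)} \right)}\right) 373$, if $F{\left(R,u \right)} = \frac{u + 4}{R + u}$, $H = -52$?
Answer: $- \frac{508399}{28} \approx -18157.0$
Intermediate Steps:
$F{\left(R,u \right)} = \frac{4 + u}{R + u}$
$f{\left(z \right)} = 4 - \frac{1}{4 z}$ ($f{\left(z \right)} = 4 - \frac{1}{2 \left(z + z\right)} = 4 - \frac{1}{2 \cdot 2 z} = 4 - \frac{\frac{1}{2} \frac{1}{z}}{2} = 4 - \frac{1}{4 z}$)
$\left(H + f{\left(F{\left(\left(4 + 0\right) \left(6 - 2\right),3 \right)} \right)}\right) 373 = \left(-52 + \left(4 - \frac{1}{4 \frac{4 + 3}{\left(4 + 0\right) \left(6 - 2\right) + 3}}\right)\right) 373 = \left(-52 + \left(4 - \frac{1}{4 \frac{1}{4 \cdot 4 + 3} \cdot 7}\right)\right) 373 = \left(-52 + \left(4 - \frac{1}{4 \frac{1}{16 + 3} \cdot 7}\right)\right) 373 = \left(-52 + \left(4 - \frac{1}{4 \cdot \frac{1}{19} \cdot 7}\right)\right) 373 = \left(-52 + \left(4 - \frac{1}{4 \cdot \frac{7}{19}}\right)\right) 373 = \left(-52 + \left(4 - \frac{19}{28}\right)\right) 373 = \left(-52 + \frac{93}{28}\right) 373 = \left(- \frac{1363}{28}\right) 373 = - \frac{508399}{28}$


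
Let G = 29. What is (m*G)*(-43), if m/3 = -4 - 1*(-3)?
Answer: 3741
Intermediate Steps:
m = -3 (m = 3*(-4 - 1*(-3)) = 3*(-4 + 3) = 3*(-1) = -3)
(m*G)*(-43) = -3*29*(-43) = -87*(-43) = 3741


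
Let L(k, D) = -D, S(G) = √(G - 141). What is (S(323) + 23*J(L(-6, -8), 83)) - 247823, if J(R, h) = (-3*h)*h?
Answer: -723164 + √182 ≈ -7.2315e+5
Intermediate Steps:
S(G) = √(-141 + G)
J(R, h) = -3*h²
(S(323) + 23*J(L(-6, -8), 83)) - 247823 = (√(-141 + 323) + 23*(-3*83²)) - 247823 = (√182 + 23*(-3*6889)) - 247823 = (√182 + 23*(-20667)) - 247823 = (√182 - 475341) - 247823 = (-475341 + √182) - 247823 = -723164 + √182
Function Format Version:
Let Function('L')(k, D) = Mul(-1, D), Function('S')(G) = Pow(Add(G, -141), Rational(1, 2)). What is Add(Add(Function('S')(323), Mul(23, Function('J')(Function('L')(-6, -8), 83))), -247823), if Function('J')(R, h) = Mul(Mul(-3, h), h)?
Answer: Add(-723164, Pow(182, Rational(1, 2))) ≈ -7.2315e+5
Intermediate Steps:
Function('S')(G) = Pow(Add(-141, G), Rational(1, 2))
Function('J')(R, h) = Mul(-3, Pow(h, 2))
Add(Add(Function('S')(323), Mul(23, Function('J')(Function('L')(-6, -8), 83))), -247823) = Add(Add(Pow(Add(-141, 323), Rational(1, 2)), Mul(23, Mul(-3, Pow(83, 2)))), -247823) = Add(Add(Pow(182, Rational(1, 2)), Mul(23, Mul(-3, 6889))), -247823) = Add(Add(Pow(182, Rational(1, 2)), Mul(23, -20667)), -247823) = Add(Add(Pow(182, Rational(1, 2)), -475341), -247823) = Add(Add(-475341, Pow(182, Rational(1, 2))), -247823) = Add(-723164, Pow(182, Rational(1, 2)))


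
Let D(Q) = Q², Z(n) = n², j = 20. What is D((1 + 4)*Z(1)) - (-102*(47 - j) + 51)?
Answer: 2728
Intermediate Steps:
D((1 + 4)*Z(1)) - (-102*(47 - j) + 51) = ((1 + 4)*1²)² - (-102*(47 - 1*20) + 51) = (5*1)² - (-102*(47 - 20) + 51) = 5² - (-102*27 + 51) = 25 - (-2754 + 51) = 25 - 1*(-2703) = 25 + 2703 = 2728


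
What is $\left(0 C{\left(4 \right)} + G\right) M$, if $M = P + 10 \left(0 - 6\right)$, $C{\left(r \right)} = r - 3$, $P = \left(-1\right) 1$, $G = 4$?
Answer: $-244$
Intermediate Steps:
$P = -1$
$C{\left(r \right)} = -3 + r$
$M = -61$ ($M = -1 + 10 \left(0 - 6\right) = -1 + 10 \left(-6\right) = -1 - 60 = -61$)
$\left(0 C{\left(4 \right)} + G\right) M = \left(0 \left(-3 + 4\right) + 4\right) \left(-61\right) = \left(0 \cdot 1 + 4\right) \left(-61\right) = \left(0 + 4\right) \left(-61\right) = 4 \left(-61\right) = -244$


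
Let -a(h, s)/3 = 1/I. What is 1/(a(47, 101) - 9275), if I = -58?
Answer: -58/537947 ≈ -0.00010782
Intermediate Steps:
a(h, s) = 3/58 (a(h, s) = -3/(-58) = -3*(-1/58) = 3/58)
1/(a(47, 101) - 9275) = 1/(3/58 - 9275) = 1/(-537947/58) = -58/537947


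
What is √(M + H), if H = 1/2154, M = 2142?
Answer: 13*√58806354/2154 ≈ 46.282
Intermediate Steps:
H = 1/2154 ≈ 0.00046425
√(M + H) = √(2142 + 1/2154) = √(4613869/2154) = 13*√58806354/2154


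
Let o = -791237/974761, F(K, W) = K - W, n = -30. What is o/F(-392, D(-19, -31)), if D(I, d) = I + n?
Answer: 791237/334343023 ≈ 0.0023665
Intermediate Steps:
D(I, d) = -30 + I (D(I, d) = I - 30 = -30 + I)
o = -791237/974761 (o = -791237*1/974761 = -791237/974761 ≈ -0.81172)
o/F(-392, D(-19, -31)) = -791237/(974761*(-392 - (-30 - 19))) = -791237/(974761*(-392 - 1*(-49))) = -791237/(974761*(-392 + 49)) = -791237/974761/(-343) = -791237/974761*(-1/343) = 791237/334343023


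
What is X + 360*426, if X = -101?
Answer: 153259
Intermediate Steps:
X + 360*426 = -101 + 360*426 = -101 + 153360 = 153259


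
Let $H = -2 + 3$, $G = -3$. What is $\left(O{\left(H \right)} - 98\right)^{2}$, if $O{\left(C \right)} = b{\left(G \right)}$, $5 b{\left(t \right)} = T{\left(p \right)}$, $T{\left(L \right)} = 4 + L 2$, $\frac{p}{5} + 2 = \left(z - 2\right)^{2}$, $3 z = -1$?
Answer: $\frac{16516096}{2025} \approx 8156.1$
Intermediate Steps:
$z = - \frac{1}{3}$ ($z = \frac{1}{3} \left(-1\right) = - \frac{1}{3} \approx -0.33333$)
$p = \frac{155}{9}$ ($p = -10 + 5 \left(- \frac{1}{3} - 2\right)^{2} = -10 + 5 \left(- \frac{7}{3}\right)^{2} = -10 + 5 \cdot \frac{49}{9} = -10 + \frac{245}{9} = \frac{155}{9} \approx 17.222$)
$T{\left(L \right)} = 4 + 2 L$
$H = 1$
$b{\left(t \right)} = \frac{346}{45}$ ($b{\left(t \right)} = \frac{4 + 2 \cdot \frac{155}{9}}{5} = \frac{4 + \frac{310}{9}}{5} = \frac{1}{5} \cdot \frac{346}{9} = \frac{346}{45}$)
$O{\left(C \right)} = \frac{346}{45}$
$\left(O{\left(H \right)} - 98\right)^{2} = \left(\frac{346}{45} - 98\right)^{2} = \left(- \frac{4064}{45}\right)^{2} = \frac{16516096}{2025}$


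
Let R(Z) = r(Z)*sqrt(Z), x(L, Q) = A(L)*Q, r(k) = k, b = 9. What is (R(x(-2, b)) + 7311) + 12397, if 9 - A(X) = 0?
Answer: 20437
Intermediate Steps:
A(X) = 9 (A(X) = 9 - 1*0 = 9 + 0 = 9)
x(L, Q) = 9*Q
R(Z) = Z**(3/2) (R(Z) = Z*sqrt(Z) = Z**(3/2))
(R(x(-2, b)) + 7311) + 12397 = ((9*9)**(3/2) + 7311) + 12397 = (81**(3/2) + 7311) + 12397 = (729 + 7311) + 12397 = 8040 + 12397 = 20437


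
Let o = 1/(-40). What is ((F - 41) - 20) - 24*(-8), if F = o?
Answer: 5239/40 ≈ 130.98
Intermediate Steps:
o = -1/40 ≈ -0.025000
F = -1/40 ≈ -0.025000
((F - 41) - 20) - 24*(-8) = ((-1/40 - 41) - 20) - 24*(-8) = (-1641/40 - 20) + 192 = -2441/40 + 192 = 5239/40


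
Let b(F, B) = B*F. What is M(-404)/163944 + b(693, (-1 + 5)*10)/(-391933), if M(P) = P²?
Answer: 7428151106/8031882969 ≈ 0.92483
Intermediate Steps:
M(-404)/163944 + b(693, (-1 + 5)*10)/(-391933) = (-404)²/163944 + (((-1 + 5)*10)*693)/(-391933) = 163216*(1/163944) + ((4*10)*693)*(-1/391933) = 20402/20493 + (40*693)*(-1/391933) = 20402/20493 + 27720*(-1/391933) = 20402/20493 - 27720/391933 = 7428151106/8031882969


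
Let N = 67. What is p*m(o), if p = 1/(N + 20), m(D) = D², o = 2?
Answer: 4/87 ≈ 0.045977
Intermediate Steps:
p = 1/87 (p = 1/(67 + 20) = 1/87 ≈ 0.011494)
p*m(o) = (1/87)*2² = (1/87)*4 = 4/87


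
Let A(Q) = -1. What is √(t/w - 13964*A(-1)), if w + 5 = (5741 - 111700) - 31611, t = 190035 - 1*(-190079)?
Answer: √10569706674558/27515 ≈ 118.16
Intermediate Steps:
t = 380114 (t = 190035 + 190079 = 380114)
w = -137575 (w = -5 + ((5741 - 111700) - 31611) = -5 + (-105959 - 31611) = -5 - 137570 = -137575)
√(t/w - 13964*A(-1)) = √(380114/(-137575) - 13964*(-1)) = √(380114*(-1/137575) + 13964) = √(-380114/137575 + 13964) = √(1920717186/137575) = √10569706674558/27515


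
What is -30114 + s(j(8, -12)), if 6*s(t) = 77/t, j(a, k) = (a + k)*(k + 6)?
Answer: -4336339/144 ≈ -30113.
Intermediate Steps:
j(a, k) = (6 + k)*(a + k) (j(a, k) = (a + k)*(6 + k) = (6 + k)*(a + k))
s(t) = 77/(6*t) (s(t) = (77/t)/6 = 77/(6*t))
-30114 + s(j(8, -12)) = -30114 + 77/(6*((-12)² + 6*8 + 6*(-12) + 8*(-12))) = -30114 + 77/(6*(144 + 48 - 72 - 96)) = -30114 + (77/6)/24 = -30114 + (77/6)*(1/24) = -30114 + 77/144 = -4336339/144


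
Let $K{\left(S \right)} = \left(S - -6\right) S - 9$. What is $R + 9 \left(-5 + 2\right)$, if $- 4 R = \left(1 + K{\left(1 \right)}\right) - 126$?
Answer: $\frac{19}{4} \approx 4.75$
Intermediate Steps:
$K{\left(S \right)} = -9 + S \left(6 + S\right)$ ($K{\left(S \right)} = \left(S + 6\right) S - 9 = \left(6 + S\right) S - 9 = S \left(6 + S\right) - 9 = -9 + S \left(6 + S\right)$)
$R = \frac{127}{4}$ ($R = - \frac{\left(1 + \left(-9 + 1^{2} + 6 \cdot 1\right)\right) - 126}{4} = - \frac{\left(1 + \left(-9 + 1 + 6\right)\right) - 126}{4} = - \frac{\left(1 - 2\right) - 126}{4} = - \frac{-1 - 126}{4} = \left(- \frac{1}{4}\right) \left(-127\right) = \frac{127}{4} \approx 31.75$)
$R + 9 \left(-5 + 2\right) = \frac{127}{4} + 9 \left(-5 + 2\right) = \frac{127}{4} + 9 \left(-3\right) = \frac{127}{4} - 27 = \frac{19}{4}$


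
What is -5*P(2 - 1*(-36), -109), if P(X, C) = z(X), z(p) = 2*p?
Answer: -380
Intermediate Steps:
P(X, C) = 2*X
-5*P(2 - 1*(-36), -109) = -10*(2 - 1*(-36)) = -10*(2 + 36) = -10*38 = -5*76 = -380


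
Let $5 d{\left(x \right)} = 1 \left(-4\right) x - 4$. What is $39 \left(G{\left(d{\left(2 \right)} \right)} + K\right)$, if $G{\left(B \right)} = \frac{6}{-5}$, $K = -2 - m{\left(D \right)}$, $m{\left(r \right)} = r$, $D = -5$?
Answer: $\frac{351}{5} \approx 70.2$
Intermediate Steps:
$K = 3$ ($K = -2 - -5 = -2 + 5 = 3$)
$d{\left(x \right)} = - \frac{4}{5} - \frac{4 x}{5}$ ($d{\left(x \right)} = \frac{1 \left(-4\right) x - 4}{5} = \frac{- 4 x - 4}{5} = \frac{-4 - 4 x}{5} = - \frac{4}{5} - \frac{4 x}{5}$)
$G{\left(B \right)} = - \frac{6}{5}$ ($G{\left(B \right)} = 6 \left(- \frac{1}{5}\right) = - \frac{6}{5}$)
$39 \left(G{\left(d{\left(2 \right)} \right)} + K\right) = 39 \left(- \frac{6}{5} + 3\right) = 39 \cdot \frac{9}{5} = \frac{351}{5}$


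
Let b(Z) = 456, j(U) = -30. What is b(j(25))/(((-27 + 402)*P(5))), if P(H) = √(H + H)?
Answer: 76*√10/625 ≈ 0.38453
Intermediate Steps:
P(H) = √2*√H (P(H) = √(2*H) = √2*√H)
b(j(25))/(((-27 + 402)*P(5))) = 456/(((-27 + 402)*(√2*√5))) = 456/((375*√10)) = 456*(√10/3750) = 76*√10/625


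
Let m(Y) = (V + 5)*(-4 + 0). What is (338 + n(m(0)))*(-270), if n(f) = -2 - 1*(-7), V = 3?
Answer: -92610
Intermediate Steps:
m(Y) = -32 (m(Y) = (3 + 5)*(-4 + 0) = 8*(-4) = -32)
n(f) = 5 (n(f) = -2 + 7 = 5)
(338 + n(m(0)))*(-270) = (338 + 5)*(-270) = 343*(-270) = -92610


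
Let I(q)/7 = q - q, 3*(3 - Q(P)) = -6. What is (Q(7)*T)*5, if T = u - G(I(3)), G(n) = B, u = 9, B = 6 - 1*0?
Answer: 75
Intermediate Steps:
Q(P) = 5 (Q(P) = 3 - 1/3*(-6) = 3 + 2 = 5)
B = 6 (B = 6 + 0 = 6)
I(q) = 0 (I(q) = 7*(q - q) = 7*0 = 0)
G(n) = 6
T = 3 (T = 9 - 1*6 = 9 - 6 = 3)
(Q(7)*T)*5 = (5*3)*5 = 15*5 = 75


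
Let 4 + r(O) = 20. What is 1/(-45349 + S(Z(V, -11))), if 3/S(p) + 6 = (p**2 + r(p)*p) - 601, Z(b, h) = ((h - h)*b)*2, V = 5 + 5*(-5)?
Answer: -607/27526846 ≈ -2.2051e-5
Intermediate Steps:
r(O) = 16 (r(O) = -4 + 20 = 16)
V = -20 (V = 5 - 25 = -20)
Z(b, h) = 0 (Z(b, h) = (0*b)*2 = 0*2 = 0)
S(p) = 3/(-607 + p**2 + 16*p) (S(p) = 3/(-6 + ((p**2 + 16*p) - 601)) = 3/(-6 + (-601 + p**2 + 16*p)) = 3/(-607 + p**2 + 16*p))
1/(-45349 + S(Z(V, -11))) = 1/(-45349 + 3/(-607 + 0**2 + 16*0)) = 1/(-45349 + 3/(-607 + 0 + 0)) = 1/(-45349 + 3/(-607)) = 1/(-45349 + 3*(-1/607)) = 1/(-45349 - 3/607) = 1/(-27526846/607) = -607/27526846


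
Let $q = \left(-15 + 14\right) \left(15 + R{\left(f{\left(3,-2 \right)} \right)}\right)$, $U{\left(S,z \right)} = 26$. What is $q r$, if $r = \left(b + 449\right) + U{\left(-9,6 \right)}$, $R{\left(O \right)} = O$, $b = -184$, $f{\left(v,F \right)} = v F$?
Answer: $-2619$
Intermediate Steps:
$f{\left(v,F \right)} = F v$
$q = -9$ ($q = \left(-15 + 14\right) \left(15 - 6\right) = - (15 - 6) = \left(-1\right) 9 = -9$)
$r = 291$ ($r = \left(-184 + 449\right) + 26 = 265 + 26 = 291$)
$q r = \left(-9\right) 291 = -2619$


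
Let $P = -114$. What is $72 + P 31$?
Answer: $-3462$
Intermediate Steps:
$72 + P 31 = 72 - 3534 = -3462$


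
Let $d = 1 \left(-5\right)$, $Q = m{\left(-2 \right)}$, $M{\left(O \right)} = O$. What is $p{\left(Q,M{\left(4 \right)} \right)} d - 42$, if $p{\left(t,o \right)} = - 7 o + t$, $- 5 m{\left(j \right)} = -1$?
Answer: $97$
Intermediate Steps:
$m{\left(j \right)} = \frac{1}{5}$ ($m{\left(j \right)} = \left(- \frac{1}{5}\right) \left(-1\right) = \frac{1}{5}$)
$Q = \frac{1}{5} \approx 0.2$
$p{\left(t,o \right)} = t - 7 o$
$d = -5$
$p{\left(Q,M{\left(4 \right)} \right)} d - 42 = \left(\frac{1}{5} - 28\right) \left(-5\right) - 42 = \left(- \frac{139}{5}\right) \left(-5\right) - 42 = 139 - 42 = 97$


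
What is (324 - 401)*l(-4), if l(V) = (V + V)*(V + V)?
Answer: -4928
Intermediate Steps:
l(V) = 4*V**2 (l(V) = (2*V)*(2*V) = 4*V**2)
(324 - 401)*l(-4) = (324 - 401)*(4*(-4)**2) = -308*16 = -77*64 = -4928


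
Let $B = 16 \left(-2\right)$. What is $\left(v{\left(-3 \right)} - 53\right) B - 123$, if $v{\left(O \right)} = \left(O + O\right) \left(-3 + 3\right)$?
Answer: $1573$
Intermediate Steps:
$v{\left(O \right)} = 0$ ($v{\left(O \right)} = 2 O 0 = 0$)
$B = -32$
$\left(v{\left(-3 \right)} - 53\right) B - 123 = \left(0 - 53\right) \left(-32\right) - 123 = \left(-53\right) \left(-32\right) - 123 = 1696 - 123 = 1573$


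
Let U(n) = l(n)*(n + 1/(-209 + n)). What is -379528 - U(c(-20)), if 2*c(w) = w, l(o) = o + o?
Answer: -83160452/219 ≈ -3.7973e+5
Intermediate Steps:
l(o) = 2*o
c(w) = w/2
U(n) = 2*n*(n + 1/(-209 + n)) (U(n) = (2*n)*(n + 1/(-209 + n)) = 2*n*(n + 1/(-209 + n)))
-379528 - U(c(-20)) = -379528 - 2*(½)*(-20)*(1 + ((½)*(-20))² - 209*(-20)/2)/(-209 + (½)*(-20)) = -379528 - 2*(-10)*(1 + (-10)² - 209*(-10))/(-209 - 10) = -379528 - 2*(-10)*(1 + 100 + 2090)/(-219) = -379528 - 2*(-10)*(-1)*2191/219 = -379528 - 1*43820/219 = -379528 - 43820/219 = -83160452/219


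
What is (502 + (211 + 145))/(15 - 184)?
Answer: -66/13 ≈ -5.0769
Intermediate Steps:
(502 + (211 + 145))/(15 - 184) = (502 + 356)/(-169) = 858*(-1/169) = -66/13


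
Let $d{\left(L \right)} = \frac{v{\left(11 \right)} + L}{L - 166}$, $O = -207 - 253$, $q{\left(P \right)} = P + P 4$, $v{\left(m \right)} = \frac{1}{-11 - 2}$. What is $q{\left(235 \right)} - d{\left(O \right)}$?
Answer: $\frac{9556169}{8138} \approx 1174.3$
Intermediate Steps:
$v{\left(m \right)} = - \frac{1}{13}$ ($v{\left(m \right)} = \frac{1}{-13} = - \frac{1}{13}$)
$q{\left(P \right)} = 5 P$ ($q{\left(P \right)} = P + 4 P = 5 P$)
$O = -460$
$d{\left(L \right)} = \frac{- \frac{1}{13} + L}{-166 + L}$ ($d{\left(L \right)} = \frac{- \frac{1}{13} + L}{L - 166} = \frac{- \frac{1}{13} + L}{-166 + L}$)
$q{\left(235 \right)} - d{\left(O \right)} = 5 \cdot 235 - \frac{- \frac{1}{13} - 460}{-166 - 460} = 1175 - \frac{1}{-626} \left(- \frac{5981}{13}\right) = 1175 - \left(- \frac{1}{626}\right) \left(- \frac{5981}{13}\right) = 1175 - \frac{5981}{8138} = \frac{9556169}{8138}$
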